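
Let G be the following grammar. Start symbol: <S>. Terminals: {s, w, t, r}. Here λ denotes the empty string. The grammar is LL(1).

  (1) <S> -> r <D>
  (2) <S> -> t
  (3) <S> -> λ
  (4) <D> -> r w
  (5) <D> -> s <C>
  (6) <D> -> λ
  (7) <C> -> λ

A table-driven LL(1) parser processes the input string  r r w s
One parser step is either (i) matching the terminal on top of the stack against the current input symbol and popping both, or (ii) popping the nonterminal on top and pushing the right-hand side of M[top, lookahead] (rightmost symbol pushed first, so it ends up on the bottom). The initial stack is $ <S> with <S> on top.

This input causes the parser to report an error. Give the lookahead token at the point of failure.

step 1: stack=$ <S>  input=r r w s $  — expand <S> -> r <D>
step 2: stack=$ <D> r  input=r r w s $  — match r
step 3: stack=$ <D>  input=r w s $  — expand <D> -> r w
step 4: stack=$ w r  input=r w s $  — match r
step 5: stack=$ w  input=w s $  — match w
step 6: stack=$  input=s $  — error: stack empty but input remains

s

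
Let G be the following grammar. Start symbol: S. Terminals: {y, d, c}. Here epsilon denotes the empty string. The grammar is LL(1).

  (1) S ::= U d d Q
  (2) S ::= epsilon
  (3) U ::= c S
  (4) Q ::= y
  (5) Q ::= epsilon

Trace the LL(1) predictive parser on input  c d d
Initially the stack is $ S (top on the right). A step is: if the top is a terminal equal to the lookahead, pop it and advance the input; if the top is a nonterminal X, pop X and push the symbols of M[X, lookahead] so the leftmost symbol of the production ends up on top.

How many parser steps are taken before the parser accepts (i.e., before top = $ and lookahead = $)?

7

     Stack        Input    Action
  1  $ S          c d d $  expand S ::= U d d Q
  2  $ Q d d U    c d d $  expand U ::= c S
  3  $ Q d d S c  c d d $  match c
  4  $ Q d d S    d d $    expand S ::= epsilon
  5  $ Q d d      d d $    match d
  6  $ Q d        d $      match d
  7  $ Q          $        expand Q ::= epsilon
Accept reached after 7 steps.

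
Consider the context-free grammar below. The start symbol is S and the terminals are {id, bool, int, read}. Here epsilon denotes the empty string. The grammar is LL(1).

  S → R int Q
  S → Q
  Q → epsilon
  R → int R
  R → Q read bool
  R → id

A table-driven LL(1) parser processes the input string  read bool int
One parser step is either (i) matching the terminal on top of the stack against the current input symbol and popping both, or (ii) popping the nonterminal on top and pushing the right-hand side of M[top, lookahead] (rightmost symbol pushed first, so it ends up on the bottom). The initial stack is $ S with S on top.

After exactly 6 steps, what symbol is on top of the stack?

step 1: stack=$ S  input=read bool int $  — expand S → R int Q
step 2: stack=$ Q int R  input=read bool int $  — expand R → Q read bool
step 3: stack=$ Q int bool read Q  input=read bool int $  — expand Q → epsilon
step 4: stack=$ Q int bool read  input=read bool int $  — match read
step 5: stack=$ Q int bool  input=bool int $  — match bool
step 6: stack=$ Q int  input=int $  — match int
Stack after step 6: $ Q (top = Q).

Q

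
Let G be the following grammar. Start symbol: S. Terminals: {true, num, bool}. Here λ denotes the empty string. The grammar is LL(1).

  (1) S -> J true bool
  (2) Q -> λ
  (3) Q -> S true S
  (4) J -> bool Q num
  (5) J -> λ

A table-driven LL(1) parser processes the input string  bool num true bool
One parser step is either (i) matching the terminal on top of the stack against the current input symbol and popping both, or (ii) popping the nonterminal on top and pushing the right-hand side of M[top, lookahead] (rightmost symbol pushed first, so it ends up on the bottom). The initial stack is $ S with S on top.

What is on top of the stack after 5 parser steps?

true

     Stack                   Input                 Action
  1  $ S                     bool num true bool $  expand S -> J true bool
  2  $ bool true J           bool num true bool $  expand J -> bool Q num
  3  $ bool true num Q bool  bool num true bool $  match bool
  4  $ bool true num Q       num true bool $       expand Q -> λ
  5  $ bool true num         num true bool $       match num
Stack after step 5: $ bool true (top = true).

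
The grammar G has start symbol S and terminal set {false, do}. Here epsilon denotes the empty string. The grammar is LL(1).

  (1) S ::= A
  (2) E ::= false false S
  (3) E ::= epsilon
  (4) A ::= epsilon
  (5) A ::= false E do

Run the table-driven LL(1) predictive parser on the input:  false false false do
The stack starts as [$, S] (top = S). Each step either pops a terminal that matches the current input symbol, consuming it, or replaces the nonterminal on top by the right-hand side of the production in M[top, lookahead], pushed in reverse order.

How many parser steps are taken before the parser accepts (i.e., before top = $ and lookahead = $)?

     Stack               Input                   Action
  1  $ S                 false false false do $  expand S ::= A
  2  $ A                 false false false do $  expand A ::= false E do
  3  $ do E false        false false false do $  match false
  4  $ do E              false false do $        expand E ::= false false S
  5  $ do S false false  false false do $        match false
  6  $ do S false        false do $              match false
  7  $ do S              do $                    expand S ::= A
  8  $ do A              do $                    expand A ::= epsilon
  9  $ do                do $                    match do
Accept reached after 9 steps.

9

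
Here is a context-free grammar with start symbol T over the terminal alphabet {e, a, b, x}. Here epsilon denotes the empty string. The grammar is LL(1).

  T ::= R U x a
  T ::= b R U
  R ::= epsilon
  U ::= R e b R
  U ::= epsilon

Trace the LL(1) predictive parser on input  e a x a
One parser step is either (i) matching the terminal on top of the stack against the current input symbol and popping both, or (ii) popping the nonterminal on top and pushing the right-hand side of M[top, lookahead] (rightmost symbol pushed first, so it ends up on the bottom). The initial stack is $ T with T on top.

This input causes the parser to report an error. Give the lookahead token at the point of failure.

a

     Stack          Input      Action
  1  $ T            e a x a $  expand T ::= R U x a
  2  $ a x U R      e a x a $  expand R ::= epsilon
  3  $ a x U        e a x a $  expand U ::= R e b R
  4  $ a x R b e R  e a x a $  expand R ::= epsilon
  5  $ a x R b e    e a x a $  match e
  6  $ a x R b      a x a $    error: top is terminal b but lookahead is a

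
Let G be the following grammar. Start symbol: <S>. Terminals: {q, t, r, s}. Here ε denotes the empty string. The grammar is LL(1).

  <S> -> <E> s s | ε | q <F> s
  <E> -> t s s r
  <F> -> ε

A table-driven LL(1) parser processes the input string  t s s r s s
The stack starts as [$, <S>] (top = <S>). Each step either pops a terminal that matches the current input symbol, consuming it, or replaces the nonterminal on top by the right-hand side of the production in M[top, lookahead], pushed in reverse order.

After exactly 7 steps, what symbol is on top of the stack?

step 1: stack=$ <S>  input=t s s r s s $  — expand <S> -> <E> s s
step 2: stack=$ s s <E>  input=t s s r s s $  — expand <E> -> t s s r
step 3: stack=$ s s r s s t  input=t s s r s s $  — match t
step 4: stack=$ s s r s s  input=s s r s s $  — match s
step 5: stack=$ s s r s  input=s r s s $  — match s
step 6: stack=$ s s r  input=r s s $  — match r
step 7: stack=$ s s  input=s s $  — match s
Stack after step 7: $ s (top = s).

s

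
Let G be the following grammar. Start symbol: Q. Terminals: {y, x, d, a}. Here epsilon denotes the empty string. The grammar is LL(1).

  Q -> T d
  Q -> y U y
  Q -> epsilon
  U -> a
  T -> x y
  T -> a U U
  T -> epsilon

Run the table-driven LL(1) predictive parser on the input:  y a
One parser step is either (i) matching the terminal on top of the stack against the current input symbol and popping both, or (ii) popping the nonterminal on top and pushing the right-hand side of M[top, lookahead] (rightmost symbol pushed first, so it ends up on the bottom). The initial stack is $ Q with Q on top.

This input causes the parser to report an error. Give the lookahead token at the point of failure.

step 1: stack=$ Q  input=y a $  — expand Q -> y U y
step 2: stack=$ y U y  input=y a $  — match y
step 3: stack=$ y U  input=a $  — expand U -> a
step 4: stack=$ y a  input=a $  — match a
step 5: stack=$ y  input=$  — error: top is terminal y but lookahead is $

$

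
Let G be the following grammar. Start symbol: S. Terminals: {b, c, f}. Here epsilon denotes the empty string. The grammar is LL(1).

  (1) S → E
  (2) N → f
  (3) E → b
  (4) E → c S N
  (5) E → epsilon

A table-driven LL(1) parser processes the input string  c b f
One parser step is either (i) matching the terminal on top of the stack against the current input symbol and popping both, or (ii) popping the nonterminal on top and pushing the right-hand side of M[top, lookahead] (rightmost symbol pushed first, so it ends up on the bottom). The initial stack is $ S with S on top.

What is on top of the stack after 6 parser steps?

     Stack    Input    Action
  1  $ S      c b f $  expand S → E
  2  $ E      c b f $  expand E → c S N
  3  $ N S c  c b f $  match c
  4  $ N S    b f $    expand S → E
  5  $ N E    b f $    expand E → b
  6  $ N b    b f $    match b
Stack after step 6: $ N (top = N).

N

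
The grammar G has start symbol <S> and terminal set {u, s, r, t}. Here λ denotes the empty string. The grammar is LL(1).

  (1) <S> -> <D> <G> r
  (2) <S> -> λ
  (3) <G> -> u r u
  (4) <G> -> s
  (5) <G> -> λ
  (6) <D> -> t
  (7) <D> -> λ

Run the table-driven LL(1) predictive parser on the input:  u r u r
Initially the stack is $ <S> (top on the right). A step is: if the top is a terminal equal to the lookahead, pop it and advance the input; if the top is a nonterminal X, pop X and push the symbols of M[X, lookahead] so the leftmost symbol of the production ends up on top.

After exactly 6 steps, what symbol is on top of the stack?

step 1: stack=$ <S>  input=u r u r $  — expand <S> -> <D> <G> r
step 2: stack=$ r <G> <D>  input=u r u r $  — expand <D> -> λ
step 3: stack=$ r <G>  input=u r u r $  — expand <G> -> u r u
step 4: stack=$ r u r u  input=u r u r $  — match u
step 5: stack=$ r u r  input=r u r $  — match r
step 6: stack=$ r u  input=u r $  — match u
Stack after step 6: $ r (top = r).

r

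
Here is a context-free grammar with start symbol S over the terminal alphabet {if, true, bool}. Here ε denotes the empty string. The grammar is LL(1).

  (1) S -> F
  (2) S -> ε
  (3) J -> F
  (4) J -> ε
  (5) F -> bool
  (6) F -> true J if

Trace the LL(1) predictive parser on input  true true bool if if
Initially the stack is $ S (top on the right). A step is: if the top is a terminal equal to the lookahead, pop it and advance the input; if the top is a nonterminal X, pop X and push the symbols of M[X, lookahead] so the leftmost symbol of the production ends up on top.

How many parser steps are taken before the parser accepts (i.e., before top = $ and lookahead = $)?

11

step 1: stack=$ S  input=true true bool if if $  — expand S -> F
step 2: stack=$ F  input=true true bool if if $  — expand F -> true J if
step 3: stack=$ if J true  input=true true bool if if $  — match true
step 4: stack=$ if J  input=true bool if if $  — expand J -> F
step 5: stack=$ if F  input=true bool if if $  — expand F -> true J if
step 6: stack=$ if if J true  input=true bool if if $  — match true
step 7: stack=$ if if J  input=bool if if $  — expand J -> F
step 8: stack=$ if if F  input=bool if if $  — expand F -> bool
step 9: stack=$ if if bool  input=bool if if $  — match bool
step 10: stack=$ if if  input=if if $  — match if
step 11: stack=$ if  input=if $  — match if
Accept reached after 11 steps.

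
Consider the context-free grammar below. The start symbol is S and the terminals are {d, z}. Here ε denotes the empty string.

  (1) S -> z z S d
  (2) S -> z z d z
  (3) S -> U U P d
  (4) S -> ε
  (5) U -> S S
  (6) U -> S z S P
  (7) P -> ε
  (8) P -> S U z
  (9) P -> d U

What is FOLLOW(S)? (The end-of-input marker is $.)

FIRST(S) = {ε, d, z}  (via U U P d)
FIRST(U) = {ε, d, z}  (via S S, S z S P)
FIRST(P) = {ε, d, z}  (via S U z)
FOLLOW(S) includes $ since S is the start symbol.
FOLLOW(S): in S->z z S d, S is followed by d with FIRST {d}; in U->S S (occurrence 1), S is followed by S with FIRST {ε, d, z}; in U->S S (occurrence 1), the suffix after S is nullable, so FOLLOW(S) ⊇ FOLLOW(U) = {d, z}; in U->S S (occurrence 2), the suffix after S is empty, so FOLLOW(S) ⊇ FOLLOW(U) = {d, z}; in U->S z S P (occurrence 1), S is followed by z S P with FIRST {z}; in U->S z S P (occurrence 2), S is followed by P with FIRST {ε, d, z}; in U->S z S P (occurrence 2), the suffix after S is nullable, so FOLLOW(S) ⊇ FOLLOW(U) = {d, z}; in P->S U z, S is followed by U z with FIRST {d, z}. Thus FOLLOW(S) = {$, d, z}.
FOLLOW(U): in S->U U P d (occurrence 1), U is followed by U P d with FIRST {d, z}; in S->U U P d (occurrence 2), U is followed by P d with FIRST {d, z}; in P->S U z, U is followed by z with FIRST {z}; in P->d U, the suffix after U is empty, so FOLLOW(U) ⊇ FOLLOW(P) = {d, z}. Thus FOLLOW(U) = {d, z}.
FOLLOW(P): in S->U U P d, P is followed by d with FIRST {d}; in U->S z S P, the suffix after P is empty, so FOLLOW(P) ⊇ FOLLOW(U) = {d, z}. Thus FOLLOW(P) = {d, z}.

{$, d, z}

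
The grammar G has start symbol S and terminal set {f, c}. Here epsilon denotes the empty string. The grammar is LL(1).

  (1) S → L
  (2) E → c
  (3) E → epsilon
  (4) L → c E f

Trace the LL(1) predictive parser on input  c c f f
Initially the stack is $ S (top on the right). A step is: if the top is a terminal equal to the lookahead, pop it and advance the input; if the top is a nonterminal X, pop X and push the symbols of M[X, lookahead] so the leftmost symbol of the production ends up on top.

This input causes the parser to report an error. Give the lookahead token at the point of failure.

f

step 1: stack=$ S  input=c c f f $  — expand S → L
step 2: stack=$ L  input=c c f f $  — expand L → c E f
step 3: stack=$ f E c  input=c c f f $  — match c
step 4: stack=$ f E  input=c f f $  — expand E → c
step 5: stack=$ f c  input=c f f $  — match c
step 6: stack=$ f  input=f f $  — match f
step 7: stack=$  input=f $  — error: stack empty but input remains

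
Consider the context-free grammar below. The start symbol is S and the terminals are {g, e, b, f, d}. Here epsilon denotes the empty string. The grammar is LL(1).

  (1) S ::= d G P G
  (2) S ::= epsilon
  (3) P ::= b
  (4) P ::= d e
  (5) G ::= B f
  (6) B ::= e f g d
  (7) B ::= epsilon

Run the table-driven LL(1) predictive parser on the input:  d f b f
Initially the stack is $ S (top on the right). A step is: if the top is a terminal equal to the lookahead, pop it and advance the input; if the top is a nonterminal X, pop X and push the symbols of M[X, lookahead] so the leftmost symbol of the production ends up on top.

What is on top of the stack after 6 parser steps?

b

     Stack      Input      Action
  1  $ S        d f b f $  expand S ::= d G P G
  2  $ G P G d  d f b f $  match d
  3  $ G P G    f b f $    expand G ::= B f
  4  $ G P f B  f b f $    expand B ::= epsilon
  5  $ G P f    f b f $    match f
  6  $ G P      b f $      expand P ::= b
Stack after step 6: $ G b (top = b).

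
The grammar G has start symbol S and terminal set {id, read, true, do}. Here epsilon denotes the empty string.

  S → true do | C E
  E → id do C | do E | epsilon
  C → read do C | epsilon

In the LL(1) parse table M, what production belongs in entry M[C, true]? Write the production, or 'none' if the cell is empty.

none

FIRST(E) = {epsilon, do, id}
FIRST(C) = {epsilon, read}
FIRST(S) = {epsilon, do, id, read, true}  (via C E)
FOLLOW(S) includes $ since S is the start symbol.
FOLLOW(S): S appears on no right-hand side. Thus FOLLOW(S) = {$}.
FOLLOW(E): in S→C E, the suffix after E is empty, so FOLLOW(E) ⊇ FOLLOW(S) = {$}; in E→do E, the suffix after E is empty (adds nothing new). Thus FOLLOW(E) = {$}.
FOLLOW(C): in S→C E, C is followed by E with FIRST {epsilon, do, id}; in S→C E, the suffix after C is nullable, so FOLLOW(C) ⊇ FOLLOW(S) = {$}; in E→id do C, the suffix after C is empty, so FOLLOW(C) ⊇ FOLLOW(E) = {$}; in C→read do C, the suffix after C is empty (adds nothing new). Thus FOLLOW(C) = {$, do, id}.
For C → read do C: FIRST(read do C) = {read}, so it goes in M[C, t] for t ∈ {read}.
For C → epsilon: FIRST(epsilon) = {epsilon}, so it goes in M[C, t] for t ∈ {}; since epsilon ∈ FIRST, also for every t ∈ FOLLOW(C) = {$, do, id}.
None of these place a production in M[C, true].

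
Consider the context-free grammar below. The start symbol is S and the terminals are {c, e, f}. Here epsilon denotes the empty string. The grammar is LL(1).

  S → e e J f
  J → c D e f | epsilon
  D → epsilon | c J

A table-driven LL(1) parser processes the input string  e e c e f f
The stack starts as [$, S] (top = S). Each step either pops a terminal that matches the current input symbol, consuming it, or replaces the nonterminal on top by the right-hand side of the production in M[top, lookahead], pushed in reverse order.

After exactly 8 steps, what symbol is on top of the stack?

f

     Stack        Input          Action
  1  $ S          e e c e f f $  expand S → e e J f
  2  $ f J e e    e e c e f f $  match e
  3  $ f J e      e c e f f $    match e
  4  $ f J        c e f f $      expand J → c D e f
  5  $ f f e D c  c e f f $      match c
  6  $ f f e D    e f f $        expand D → epsilon
  7  $ f f e      e f f $        match e
  8  $ f f        f f $          match f
Stack after step 8: $ f (top = f).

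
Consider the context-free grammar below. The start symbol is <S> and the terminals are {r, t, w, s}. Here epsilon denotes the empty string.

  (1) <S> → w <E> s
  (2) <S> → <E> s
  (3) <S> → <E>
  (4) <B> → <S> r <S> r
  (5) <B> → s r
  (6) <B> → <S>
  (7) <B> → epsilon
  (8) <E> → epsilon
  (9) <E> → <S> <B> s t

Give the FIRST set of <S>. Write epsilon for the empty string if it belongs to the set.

{epsilon, r, s, w}

FIRST(<S>): from <S>→w <E> s we get {w}; from <S>→<E> s we get {r, s, w}; from <S>→<E> we get {epsilon, r, s, w}. So FIRST(<S>) = {epsilon, r, s, w}.
FIRST(<B>): from <B>→<S> r <S> r we get {r, s, w}; from <B>→s r we get {s}; from <B>→<S> we get {epsilon, r, s, w}; from <B>→epsilon we get {epsilon}. So FIRST(<B>) = {epsilon, r, s, w}.
FIRST(<E>): from <E>→epsilon we get {epsilon}; from <E>→<S> <B> s t we get {r, s, w}. So FIRST(<E>) = {epsilon, r, s, w}.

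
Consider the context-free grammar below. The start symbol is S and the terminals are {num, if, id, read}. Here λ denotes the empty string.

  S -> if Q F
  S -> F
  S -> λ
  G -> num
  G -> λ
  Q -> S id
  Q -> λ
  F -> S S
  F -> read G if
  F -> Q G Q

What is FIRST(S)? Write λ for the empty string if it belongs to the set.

{λ, id, if, num, read}

FIRST(G): from G->num we get {num}; from G->λ we get {λ}. So FIRST(G) = {λ, num}.
FIRST(S): from S->if Q F we get {if}; from S->F we get {λ, id, if, num, read}; from S->λ we get {λ}. So FIRST(S) = {λ, id, if, num, read}.
FIRST(Q): from Q->S id we get {id, if, num, read}; from Q->λ we get {λ}. So FIRST(Q) = {λ, id, if, num, read}.
FIRST(F): from F->S S we get {λ, id, if, num, read}; from F->read G if we get {read}; from F->Q G Q we get {λ, id, if, num, read}. So FIRST(F) = {λ, id, if, num, read}.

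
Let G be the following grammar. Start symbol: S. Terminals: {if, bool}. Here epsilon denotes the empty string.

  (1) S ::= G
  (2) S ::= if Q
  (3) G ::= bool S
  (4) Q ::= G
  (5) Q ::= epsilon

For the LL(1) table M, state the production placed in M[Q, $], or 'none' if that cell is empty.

FIRST(G) = {bool}
FIRST(S) = {bool, if}  (via G)
FIRST(Q) = {epsilon, bool}  (via G)
FOLLOW(S) includes $ since S is the start symbol.
FOLLOW(S): in G::=bool S, the suffix after S is empty, so FOLLOW(S) ⊇ FOLLOW(G) = {$}. Thus FOLLOW(S) = {$}.
FOLLOW(Q): in S::=if Q, the suffix after Q is empty, so FOLLOW(Q) ⊇ FOLLOW(S) = {$}. Thus FOLLOW(Q) = {$}.
For Q ::= G: FIRST(G) = {bool}, so it goes in M[Q, t] for t ∈ {bool}.
For Q ::= epsilon: FIRST(epsilon) = {epsilon}, so it goes in M[Q, t] for t ∈ {}; since epsilon ∈ FIRST, also for every t ∈ FOLLOW(Q) = {$}.

Q ::= epsilon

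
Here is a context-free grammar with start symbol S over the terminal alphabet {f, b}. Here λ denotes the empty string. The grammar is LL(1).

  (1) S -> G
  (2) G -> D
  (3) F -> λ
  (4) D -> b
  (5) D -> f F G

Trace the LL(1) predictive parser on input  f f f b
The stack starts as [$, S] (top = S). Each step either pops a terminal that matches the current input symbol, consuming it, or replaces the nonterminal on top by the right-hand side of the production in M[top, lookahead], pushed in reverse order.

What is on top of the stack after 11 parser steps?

step 1: stack=$ S  input=f f f b $  — expand S -> G
step 2: stack=$ G  input=f f f b $  — expand G -> D
step 3: stack=$ D  input=f f f b $  — expand D -> f F G
step 4: stack=$ G F f  input=f f f b $  — match f
step 5: stack=$ G F  input=f f b $  — expand F -> λ
step 6: stack=$ G  input=f f b $  — expand G -> D
step 7: stack=$ D  input=f f b $  — expand D -> f F G
step 8: stack=$ G F f  input=f f b $  — match f
step 9: stack=$ G F  input=f b $  — expand F -> λ
step 10: stack=$ G  input=f b $  — expand G -> D
step 11: stack=$ D  input=f b $  — expand D -> f F G
Stack after step 11: $ G F f (top = f).

f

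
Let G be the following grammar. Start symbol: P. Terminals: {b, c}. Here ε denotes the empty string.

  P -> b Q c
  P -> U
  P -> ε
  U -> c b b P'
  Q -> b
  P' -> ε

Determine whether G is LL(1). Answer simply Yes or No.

Yes

FIRST(P) = {ε, b, c}
FIRST(U) = {c}
FIRST(Q) = {b}
FIRST(P') = {ε}
FOLLOW(P) = {$}
FOLLOW(U) = {$}
FOLLOW(Q) = {c}
FOLLOW(P') = {$}
Each cell of M receives at most one production.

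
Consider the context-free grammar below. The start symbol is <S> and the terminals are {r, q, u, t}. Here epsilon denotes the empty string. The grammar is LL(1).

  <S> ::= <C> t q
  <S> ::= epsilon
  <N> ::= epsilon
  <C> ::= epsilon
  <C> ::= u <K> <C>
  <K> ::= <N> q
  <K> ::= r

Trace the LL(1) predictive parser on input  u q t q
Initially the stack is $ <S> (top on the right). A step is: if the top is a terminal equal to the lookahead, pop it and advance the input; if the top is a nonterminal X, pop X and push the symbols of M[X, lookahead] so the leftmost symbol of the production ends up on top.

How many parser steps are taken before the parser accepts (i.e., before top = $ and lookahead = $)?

9

step 1: stack=$ <S>  input=u q t q $  — expand <S> ::= <C> t q
step 2: stack=$ q t <C>  input=u q t q $  — expand <C> ::= u <K> <C>
step 3: stack=$ q t <C> <K> u  input=u q t q $  — match u
step 4: stack=$ q t <C> <K>  input=q t q $  — expand <K> ::= <N> q
step 5: stack=$ q t <C> q <N>  input=q t q $  — expand <N> ::= epsilon
step 6: stack=$ q t <C> q  input=q t q $  — match q
step 7: stack=$ q t <C>  input=t q $  — expand <C> ::= epsilon
step 8: stack=$ q t  input=t q $  — match t
step 9: stack=$ q  input=q $  — match q
Accept reached after 9 steps.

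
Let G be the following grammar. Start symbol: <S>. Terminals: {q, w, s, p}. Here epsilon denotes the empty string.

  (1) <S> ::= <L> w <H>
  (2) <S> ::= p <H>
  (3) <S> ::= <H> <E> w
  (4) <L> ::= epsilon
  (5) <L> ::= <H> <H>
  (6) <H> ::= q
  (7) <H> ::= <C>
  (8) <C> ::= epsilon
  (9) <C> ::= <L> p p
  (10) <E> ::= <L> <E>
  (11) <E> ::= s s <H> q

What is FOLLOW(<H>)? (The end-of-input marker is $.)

{$, p, q, s, w}

FIRST(<S>) = {p, q, s, w}  (via <L> w <H>, <H> <E> w)
FIRST(<L>) = {epsilon, p, q}  (via <H> <H>)
FIRST(<C>) = {epsilon, p, q}  (via <L> p p)
FIRST(<E>) = {p, q, s}  (via <L> <E>)
FIRST(<H>) = {epsilon, p, q}  (via <C>)
FOLLOW(<S>) includes $ since <S> is the start symbol.
FOLLOW(<S>): <S> appears on no right-hand side. Thus FOLLOW(<S>) = {$}.
FOLLOW(<L>): in <S>::=<L> w <H>, <L> is followed by w <H> with FIRST {w}; in <C>::=<L> p p, <L> is followed by p p with FIRST {p}; in <E>::=<L> <E>, <L> is followed by <E> with FIRST {p, q, s}. Thus FOLLOW(<L>) = {p, q, s, w}.
FOLLOW(<H>): in <S>::=<L> w <H>, the suffix after <H> is empty, so FOLLOW(<H>) ⊇ FOLLOW(<S>) = {$}; in <S>::=p <H>, the suffix after <H> is empty, so FOLLOW(<H>) ⊇ FOLLOW(<S>) = {$}; in <S>::=<H> <E> w, <H> is followed by <E> w with FIRST {p, q, s}; in <L>::=<H> <H> (occurrence 1), <H> is followed by <H> with FIRST {epsilon, p, q}; in <L>::=<H> <H> (occurrence 1), the suffix after <H> is nullable, so FOLLOW(<H>) ⊇ FOLLOW(<L>) = {p, q, s, w}; in <L>::=<H> <H> (occurrence 2), the suffix after <H> is empty, so FOLLOW(<H>) ⊇ FOLLOW(<L>) = {p, q, s, w}; in <E>::=s s <H> q, <H> is followed by q with FIRST {q}. Thus FOLLOW(<H>) = {$, p, q, s, w}.
FOLLOW(<C>): in <H>::=<C>, the suffix after <C> is empty, so FOLLOW(<C>) ⊇ FOLLOW(<H>) = {$, p, q, s, w}. Thus FOLLOW(<C>) = {$, p, q, s, w}.
FOLLOW(<E>): in <S>::=<H> <E> w, <E> is followed by w with FIRST {w}; in <E>::=<L> <E>, the suffix after <E> is empty (adds nothing new). Thus FOLLOW(<E>) = {w}.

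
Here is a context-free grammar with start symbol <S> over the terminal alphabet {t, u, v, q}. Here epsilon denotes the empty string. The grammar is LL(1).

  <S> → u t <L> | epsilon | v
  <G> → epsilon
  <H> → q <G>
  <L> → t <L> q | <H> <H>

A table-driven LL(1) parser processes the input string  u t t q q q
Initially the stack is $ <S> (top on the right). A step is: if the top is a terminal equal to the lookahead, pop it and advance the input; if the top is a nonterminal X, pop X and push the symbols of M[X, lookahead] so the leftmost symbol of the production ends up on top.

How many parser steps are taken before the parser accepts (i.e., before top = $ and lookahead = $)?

      Stack          Input          Action
   1  $ <S>          u t t q q q $  expand <S> → u t <L>
   2  $ <L> t u      u t t q q q $  match u
   3  $ <L> t        t t q q q $    match t
   4  $ <L>          t q q q $      expand <L> → t <L> q
   5  $ q <L> t      t q q q $      match t
   6  $ q <L>        q q q $        expand <L> → <H> <H>
   7  $ q <H> <H>    q q q $        expand <H> → q <G>
   8  $ q <H> <G> q  q q q $        match q
   9  $ q <H> <G>    q q $          expand <G> → epsilon
  10  $ q <H>        q q $          expand <H> → q <G>
  11  $ q <G> q      q q $          match q
  12  $ q <G>        q $            expand <G> → epsilon
  13  $ q            q $            match q
Accept reached after 13 steps.

13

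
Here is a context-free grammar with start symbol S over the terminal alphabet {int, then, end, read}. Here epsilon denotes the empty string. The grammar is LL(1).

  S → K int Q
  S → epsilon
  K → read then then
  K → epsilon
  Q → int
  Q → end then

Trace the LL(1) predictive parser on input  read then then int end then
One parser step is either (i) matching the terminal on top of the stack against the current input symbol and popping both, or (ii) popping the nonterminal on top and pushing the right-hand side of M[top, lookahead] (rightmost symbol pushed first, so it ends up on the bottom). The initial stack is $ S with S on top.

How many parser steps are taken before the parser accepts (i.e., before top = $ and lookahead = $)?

9

step 1: stack=$ S  input=read then then int end then $  — expand S → K int Q
step 2: stack=$ Q int K  input=read then then int end then $  — expand K → read then then
step 3: stack=$ Q int then then read  input=read then then int end then $  — match read
step 4: stack=$ Q int then then  input=then then int end then $  — match then
step 5: stack=$ Q int then  input=then int end then $  — match then
step 6: stack=$ Q int  input=int end then $  — match int
step 7: stack=$ Q  input=end then $  — expand Q → end then
step 8: stack=$ then end  input=end then $  — match end
step 9: stack=$ then  input=then $  — match then
Accept reached after 9 steps.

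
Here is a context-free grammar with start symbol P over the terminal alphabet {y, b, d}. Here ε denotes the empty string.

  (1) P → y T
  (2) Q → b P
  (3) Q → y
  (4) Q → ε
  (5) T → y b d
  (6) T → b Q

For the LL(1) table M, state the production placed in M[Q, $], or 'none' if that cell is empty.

Q → ε

FIRST(P) = {y}
FIRST(Q) = {ε, b, y}
FIRST(T) = {b, y}
FOLLOW(P) includes $ since P is the start symbol.
FOLLOW(T): in P→y T, the suffix after T is empty, so FOLLOW(T) ⊇ FOLLOW(P) = {$}. Thus FOLLOW(T) = {$}.
FOLLOW(Q): in T→b Q, the suffix after Q is empty, so FOLLOW(Q) ⊇ FOLLOW(T) = {$}. Thus FOLLOW(Q) = {$}.
For Q → b P: FIRST(b P) = {b}, so it goes in M[Q, t] for t ∈ {b}.
For Q → y: FIRST(y) = {y}, so it goes in M[Q, t] for t ∈ {y}.
For Q → ε: FIRST(ε) = {ε}, so it goes in M[Q, t] for t ∈ {}; since ε ∈ FIRST, also for every t ∈ FOLLOW(Q) = {$}.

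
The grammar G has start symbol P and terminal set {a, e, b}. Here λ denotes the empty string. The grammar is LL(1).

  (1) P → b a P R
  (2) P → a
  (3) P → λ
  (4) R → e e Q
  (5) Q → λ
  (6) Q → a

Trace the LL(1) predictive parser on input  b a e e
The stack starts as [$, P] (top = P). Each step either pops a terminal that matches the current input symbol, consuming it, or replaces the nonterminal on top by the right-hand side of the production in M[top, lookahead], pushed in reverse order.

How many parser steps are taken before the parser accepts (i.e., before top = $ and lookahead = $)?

     Stack      Input      Action
  1  $ P        b a e e $  expand P → b a P R
  2  $ R P a b  b a e e $  match b
  3  $ R P a    a e e $    match a
  4  $ R P      e e $      expand P → λ
  5  $ R        e e $      expand R → e e Q
  6  $ Q e e    e e $      match e
  7  $ Q e      e $        match e
  8  $ Q        $          expand Q → λ
Accept reached after 8 steps.

8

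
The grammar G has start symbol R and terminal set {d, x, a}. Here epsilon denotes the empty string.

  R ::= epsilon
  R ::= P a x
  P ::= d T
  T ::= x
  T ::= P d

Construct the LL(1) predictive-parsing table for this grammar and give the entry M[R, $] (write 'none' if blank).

FIRST(P) = {d}
FIRST(R) = {epsilon, d}  (via P a x)
FIRST(T) = {d, x}  (via P d)
FOLLOW(R) includes $ since R is the start symbol.
FOLLOW(R): R appears on no right-hand side. Thus FOLLOW(R) = {$}.
For R ::= epsilon: FIRST(epsilon) = {epsilon}, so it goes in M[R, t] for t ∈ {}; since epsilon ∈ FIRST, also for every t ∈ FOLLOW(R) = {$}.
For R ::= P a x: FIRST(P a x) = {d}, so it goes in M[R, t] for t ∈ {d}.

R ::= epsilon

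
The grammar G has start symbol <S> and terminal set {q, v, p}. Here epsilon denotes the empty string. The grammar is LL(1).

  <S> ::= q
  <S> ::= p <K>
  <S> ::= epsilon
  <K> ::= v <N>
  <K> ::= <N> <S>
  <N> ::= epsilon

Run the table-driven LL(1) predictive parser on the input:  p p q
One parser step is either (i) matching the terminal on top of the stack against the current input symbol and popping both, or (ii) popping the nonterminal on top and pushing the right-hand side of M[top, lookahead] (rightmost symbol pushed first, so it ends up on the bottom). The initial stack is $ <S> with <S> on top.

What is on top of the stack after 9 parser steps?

step 1: stack=$ <S>  input=p p q $  — expand <S> ::= p <K>
step 2: stack=$ <K> p  input=p p q $  — match p
step 3: stack=$ <K>  input=p q $  — expand <K> ::= <N> <S>
step 4: stack=$ <S> <N>  input=p q $  — expand <N> ::= epsilon
step 5: stack=$ <S>  input=p q $  — expand <S> ::= p <K>
step 6: stack=$ <K> p  input=p q $  — match p
step 7: stack=$ <K>  input=q $  — expand <K> ::= <N> <S>
step 8: stack=$ <S> <N>  input=q $  — expand <N> ::= epsilon
step 9: stack=$ <S>  input=q $  — expand <S> ::= q
Stack after step 9: $ q (top = q).

q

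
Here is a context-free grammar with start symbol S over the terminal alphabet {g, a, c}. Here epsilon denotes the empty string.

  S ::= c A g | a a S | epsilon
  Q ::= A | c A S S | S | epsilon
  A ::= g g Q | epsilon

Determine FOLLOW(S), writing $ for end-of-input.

FIRST(S): from S::=c A g we get {c}; from S::=a a S we get {a}; from S::=epsilon we get {epsilon}. So FIRST(S) = {epsilon, a, c}.
FIRST(A): from A::=g g Q we get {g}; from A::=epsilon we get {epsilon}. So FIRST(A) = {epsilon, g}.
FIRST(Q): from Q::=A we get {epsilon, g}; from Q::=c A S S we get {c}; from Q::=S we get {epsilon, a, c}; from Q::=epsilon we get {epsilon}. So FIRST(Q) = {epsilon, a, c, g}.
FOLLOW(S) includes $ since S is the start symbol.
FOLLOW(S): in S::=a a S, the suffix after S is empty (adds nothing new); in Q::=c A S S (occurrence 1), S is followed by S with FIRST {epsilon, a, c}; in Q::=c A S S (occurrence 1), the suffix after S is nullable, so FOLLOW(S) ⊇ FOLLOW(Q) = {a, c, g}; in Q::=c A S S (occurrence 2), the suffix after S is empty, so FOLLOW(S) ⊇ FOLLOW(Q) = {a, c, g}; in Q::=S, the suffix after S is empty, so FOLLOW(S) ⊇ FOLLOW(Q) = {a, c, g}. Thus FOLLOW(S) = {$, a, c, g}.
FOLLOW(Q): in A::=g g Q, the suffix after Q is empty, so FOLLOW(Q) ⊇ FOLLOW(A) = {a, c, g}. Thus FOLLOW(Q) = {a, c, g}.
FOLLOW(A): in S::=c A g, A is followed by g with FIRST {g}; in Q::=A, the suffix after A is empty, so FOLLOW(A) ⊇ FOLLOW(Q) = {a, c, g}; in Q::=c A S S, A is followed by S S with FIRST {epsilon, a, c}; in Q::=c A S S, the suffix after A is nullable, so FOLLOW(A) ⊇ FOLLOW(Q) = {a, c, g}. Thus FOLLOW(A) = {a, c, g}.

{$, a, c, g}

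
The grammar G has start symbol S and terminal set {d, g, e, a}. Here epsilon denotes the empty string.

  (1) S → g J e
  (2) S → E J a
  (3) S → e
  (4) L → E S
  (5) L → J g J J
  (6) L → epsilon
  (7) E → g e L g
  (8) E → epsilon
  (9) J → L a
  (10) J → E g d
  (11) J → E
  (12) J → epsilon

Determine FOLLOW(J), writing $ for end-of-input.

FIRST(E): from E→g e L g we get {g}; from E→epsilon we get {epsilon}. So FIRST(E) = {epsilon, g}.
FIRST(S): from S→g J e we get {g}; from S→E J a we get {a, e, g}; from S→e we get {e}. So FIRST(S) = {a, e, g}.
FIRST(L): from L→E S we get {a, e, g}; from L→J g J J we get {a, e, g}; from L→epsilon we get {epsilon}. So FIRST(L) = {epsilon, a, e, g}.
FIRST(J): from J→L a we get {a, e, g}; from J→E g d we get {g}; from J→E we get {epsilon, g}; from J→epsilon we get {epsilon}. So FIRST(J) = {epsilon, a, e, g}.
FOLLOW(S) includes $ since S is the start symbol.
FOLLOW(L): in E→g e L g, L is followed by g with FIRST {g}; in J→L a, L is followed by a with FIRST {a}. Thus FOLLOW(L) = {a, g}.
FOLLOW(S): in L→E S, the suffix after S is empty, so FOLLOW(S) ⊇ FOLLOW(L) = {a, g}. Thus FOLLOW(S) = {$, a, g}.
FOLLOW(J): in S→g J e, J is followed by e with FIRST {e}; in S→E J a, J is followed by a with FIRST {a}; in L→J g J J (occurrence 1), J is followed by g J J with FIRST {g}; in L→J g J J (occurrence 2), J is followed by J with FIRST {epsilon, a, e, g}; in L→J g J J (occurrence 2), the suffix after J is nullable, so FOLLOW(J) ⊇ FOLLOW(L) = {a, g}; in L→J g J J (occurrence 3), the suffix after J is empty, so FOLLOW(J) ⊇ FOLLOW(L) = {a, g}. Thus FOLLOW(J) = {a, e, g}.
FOLLOW(E): in S→E J a, E is followed by J a with FIRST {a, e, g}; in L→E S, E is followed by S with FIRST {a, e, g}; in J→E g d, E is followed by g d with FIRST {g}; in J→E, the suffix after E is empty, so FOLLOW(E) ⊇ FOLLOW(J) = {a, e, g}. Thus FOLLOW(E) = {a, e, g}.

{a, e, g}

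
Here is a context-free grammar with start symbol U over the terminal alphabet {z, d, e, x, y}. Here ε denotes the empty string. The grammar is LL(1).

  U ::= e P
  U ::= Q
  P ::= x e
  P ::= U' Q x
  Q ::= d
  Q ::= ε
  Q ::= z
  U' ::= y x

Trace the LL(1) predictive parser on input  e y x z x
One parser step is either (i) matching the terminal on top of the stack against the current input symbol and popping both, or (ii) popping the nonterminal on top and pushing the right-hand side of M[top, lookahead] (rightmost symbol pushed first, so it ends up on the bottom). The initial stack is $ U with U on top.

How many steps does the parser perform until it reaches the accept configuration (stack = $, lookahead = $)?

step 1: stack=$ U  input=e y x z x $  — expand U ::= e P
step 2: stack=$ P e  input=e y x z x $  — match e
step 3: stack=$ P  input=y x z x $  — expand P ::= U' Q x
step 4: stack=$ x Q U'  input=y x z x $  — expand U' ::= y x
step 5: stack=$ x Q x y  input=y x z x $  — match y
step 6: stack=$ x Q x  input=x z x $  — match x
step 7: stack=$ x Q  input=z x $  — expand Q ::= z
step 8: stack=$ x z  input=z x $  — match z
step 9: stack=$ x  input=x $  — match x
Accept reached after 9 steps.

9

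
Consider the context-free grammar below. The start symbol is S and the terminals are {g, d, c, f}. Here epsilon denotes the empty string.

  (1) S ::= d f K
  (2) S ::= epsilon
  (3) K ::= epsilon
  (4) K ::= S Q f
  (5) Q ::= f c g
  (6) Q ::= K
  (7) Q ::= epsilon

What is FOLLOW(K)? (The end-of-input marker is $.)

{$, d, f}

FIRST(S): from S::=d f K we get {d}; from S::=epsilon we get {epsilon}. So FIRST(S) = {epsilon, d}.
FIRST(K): from K::=epsilon we get {epsilon}; from K::=S Q f we get {d, f}. So FIRST(K) = {epsilon, d, f}.
FIRST(Q): from Q::=f c g we get {f}; from Q::=K we get {epsilon, d, f}; from Q::=epsilon we get {epsilon}. So FIRST(Q) = {epsilon, d, f}.
FOLLOW(S) includes $ since S is the start symbol.
FOLLOW(S): in K::=S Q f, S is followed by Q f with FIRST {d, f}. Thus FOLLOW(S) = {$, d, f}.
FOLLOW(Q): in K::=S Q f, Q is followed by f with FIRST {f}. Thus FOLLOW(Q) = {f}.
FOLLOW(K): in S::=d f K, the suffix after K is empty, so FOLLOW(K) ⊇ FOLLOW(S) = {$, d, f}; in Q::=K, the suffix after K is empty, so FOLLOW(K) ⊇ FOLLOW(Q) = {f}. Thus FOLLOW(K) = {$, d, f}.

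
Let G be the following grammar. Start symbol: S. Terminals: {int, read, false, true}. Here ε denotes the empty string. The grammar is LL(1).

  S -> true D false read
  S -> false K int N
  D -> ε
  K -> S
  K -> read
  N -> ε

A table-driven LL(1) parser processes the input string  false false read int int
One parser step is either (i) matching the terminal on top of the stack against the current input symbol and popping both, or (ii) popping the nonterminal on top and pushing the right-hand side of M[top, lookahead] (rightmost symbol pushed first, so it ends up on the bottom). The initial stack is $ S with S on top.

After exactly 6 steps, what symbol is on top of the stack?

step 1: stack=$ S  input=false false read int int $  — expand S -> false K int N
step 2: stack=$ N int K false  input=false false read int int $  — match false
step 3: stack=$ N int K  input=false read int int $  — expand K -> S
step 4: stack=$ N int S  input=false read int int $  — expand S -> false K int N
step 5: stack=$ N int N int K false  input=false read int int $  — match false
step 6: stack=$ N int N int K  input=read int int $  — expand K -> read
Stack after step 6: $ N int N int read (top = read).

read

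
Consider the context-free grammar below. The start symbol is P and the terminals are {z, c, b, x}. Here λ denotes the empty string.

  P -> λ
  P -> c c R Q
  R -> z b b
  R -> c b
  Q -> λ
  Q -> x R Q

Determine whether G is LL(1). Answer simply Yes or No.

FIRST(P) = {λ, c}
FIRST(R) = {c, z}
FIRST(Q) = {λ, x}
FOLLOW(P) = {$}
FOLLOW(R) = {$, x}
FOLLOW(Q) = {$}
Each cell of M receives at most one production.

Yes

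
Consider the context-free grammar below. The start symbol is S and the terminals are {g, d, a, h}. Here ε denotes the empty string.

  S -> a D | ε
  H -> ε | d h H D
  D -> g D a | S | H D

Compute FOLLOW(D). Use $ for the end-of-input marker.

FIRST(S) = {ε, a}
FIRST(H) = {ε, d}
FIRST(D) = {ε, a, d, g}  (via S, H D)
FOLLOW(S) includes $ since S is the start symbol.
FOLLOW(S): in D->S, the suffix after S is empty, so FOLLOW(S) ⊇ FOLLOW(D) = {$, a, d, g}. Thus FOLLOW(S) = {$, a, d, g}.
FOLLOW(H): in H->d h H D, H is followed by D with FIRST {ε, a, d, g}; in H->d h H D, the suffix after H is nullable (adds nothing new); in D->H D, H is followed by D with FIRST {ε, a, d, g}; in D->H D, the suffix after H is nullable, so FOLLOW(H) ⊇ FOLLOW(D) = {$, a, d, g}. Thus FOLLOW(H) = {$, a, d, g}.
FOLLOW(D): in S->a D, the suffix after D is empty, so FOLLOW(D) ⊇ FOLLOW(S) = {$, a, d, g}; in H->d h H D, the suffix after D is empty, so FOLLOW(D) ⊇ FOLLOW(H) = {$, a, d, g}; in D->g D a, D is followed by a with FIRST {a}; in D->H D, the suffix after D is empty (adds nothing new). Thus FOLLOW(D) = {$, a, d, g}.

{$, a, d, g}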